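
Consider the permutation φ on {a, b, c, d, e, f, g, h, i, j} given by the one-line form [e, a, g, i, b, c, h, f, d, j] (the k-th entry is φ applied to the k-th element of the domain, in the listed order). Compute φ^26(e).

Tracing e → b → … returns to e after 3 steps, so e lies in a 3-cycle (a e b).
Powers repeat with period 3 on this cycle, and 26 mod 3 = 2, so φ^26(e) = φ^2(e).
Stepping 2 places around the cycle: e → b → a.

a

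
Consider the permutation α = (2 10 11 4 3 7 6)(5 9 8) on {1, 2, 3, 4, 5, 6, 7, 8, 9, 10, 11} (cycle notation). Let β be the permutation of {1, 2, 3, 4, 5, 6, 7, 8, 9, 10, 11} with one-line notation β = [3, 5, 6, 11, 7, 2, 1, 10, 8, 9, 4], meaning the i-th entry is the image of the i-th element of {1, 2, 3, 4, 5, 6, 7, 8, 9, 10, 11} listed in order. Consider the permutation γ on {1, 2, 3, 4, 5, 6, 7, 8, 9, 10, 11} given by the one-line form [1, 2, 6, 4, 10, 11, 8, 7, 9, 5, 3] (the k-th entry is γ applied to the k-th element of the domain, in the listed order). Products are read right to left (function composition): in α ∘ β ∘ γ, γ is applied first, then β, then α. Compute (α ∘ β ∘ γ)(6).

3

(α ∘ β ∘ γ)(6) = α(β(γ(6))). γ(6) = 11, then β(11) = 4, then α(4) = 3, so the result is 3.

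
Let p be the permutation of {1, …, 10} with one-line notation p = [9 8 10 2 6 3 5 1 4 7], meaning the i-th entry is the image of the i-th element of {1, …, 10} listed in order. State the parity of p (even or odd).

In disjoint-cycle form the cycle lengths are 5, 5.
A cycle of length ℓ contributes ℓ−1 transpositions, so p is a product of 4 + 4 = 8 transpositions — even.

even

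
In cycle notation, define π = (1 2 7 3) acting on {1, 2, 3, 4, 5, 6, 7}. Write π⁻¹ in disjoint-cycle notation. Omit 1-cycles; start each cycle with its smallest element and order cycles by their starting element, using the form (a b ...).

(1 3 7 2)

The inverse reverses each cycle.
After reversing and putting each cycle's least element first, π⁻¹ = (1 3 7 2).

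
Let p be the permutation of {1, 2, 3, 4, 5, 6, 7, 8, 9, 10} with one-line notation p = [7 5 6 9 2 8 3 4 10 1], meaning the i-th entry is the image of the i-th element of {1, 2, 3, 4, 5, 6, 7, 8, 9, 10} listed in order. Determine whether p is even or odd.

In disjoint-cycle form the cycle lengths are 8, 2.
A cycle is odd iff its length is even; p has 2 even-length cycles, so sgn(p) = (−1)^2 and p is even.

even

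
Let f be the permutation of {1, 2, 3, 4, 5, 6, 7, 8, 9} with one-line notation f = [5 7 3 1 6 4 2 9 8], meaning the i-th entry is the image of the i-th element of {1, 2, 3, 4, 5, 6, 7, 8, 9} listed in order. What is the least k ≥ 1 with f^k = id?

4

The disjoint-cycle form of f has cycle lengths 4, 2, 2, 1.
The order is lcm(4, 2, 2) = 4.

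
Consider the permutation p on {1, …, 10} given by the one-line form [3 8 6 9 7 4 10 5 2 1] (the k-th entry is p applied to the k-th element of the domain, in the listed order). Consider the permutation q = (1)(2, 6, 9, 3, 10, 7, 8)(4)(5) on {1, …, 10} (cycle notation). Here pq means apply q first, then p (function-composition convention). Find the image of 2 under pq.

q(2) = 6, then p(6) = 4; composing gives (pq)(2) = 4.

4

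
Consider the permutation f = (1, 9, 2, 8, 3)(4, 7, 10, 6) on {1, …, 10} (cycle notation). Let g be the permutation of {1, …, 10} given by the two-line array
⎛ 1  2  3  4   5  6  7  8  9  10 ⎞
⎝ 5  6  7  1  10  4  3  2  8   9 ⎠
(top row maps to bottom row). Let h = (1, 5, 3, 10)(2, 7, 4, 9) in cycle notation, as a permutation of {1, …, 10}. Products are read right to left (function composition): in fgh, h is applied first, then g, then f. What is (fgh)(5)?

10

(fgh)(5) = f(g(h(5))). h(5) = 3, then g(3) = 7, then f(7) = 10, so the result is 10.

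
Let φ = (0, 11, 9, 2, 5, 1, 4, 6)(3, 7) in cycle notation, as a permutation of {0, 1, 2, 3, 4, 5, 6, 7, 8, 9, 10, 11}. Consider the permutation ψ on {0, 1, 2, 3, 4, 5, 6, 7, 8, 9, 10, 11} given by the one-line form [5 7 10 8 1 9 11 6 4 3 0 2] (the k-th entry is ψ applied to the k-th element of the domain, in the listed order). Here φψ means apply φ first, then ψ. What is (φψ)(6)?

5

φ(6) = 0, then ψ(0) = 5; composing gives (φψ)(6) = 5.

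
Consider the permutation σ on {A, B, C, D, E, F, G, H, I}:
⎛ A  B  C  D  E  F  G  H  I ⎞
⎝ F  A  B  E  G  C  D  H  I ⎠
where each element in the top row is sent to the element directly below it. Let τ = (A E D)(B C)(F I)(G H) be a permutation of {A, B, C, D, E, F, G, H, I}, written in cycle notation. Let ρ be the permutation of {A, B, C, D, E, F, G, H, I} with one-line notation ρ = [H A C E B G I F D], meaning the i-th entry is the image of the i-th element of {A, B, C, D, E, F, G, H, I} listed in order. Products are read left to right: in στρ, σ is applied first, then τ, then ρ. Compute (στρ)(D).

E

(στρ)(D) = ρ(τ(σ(D))). σ(D) = E, then τ(E) = D, then ρ(D) = E, so the result is E.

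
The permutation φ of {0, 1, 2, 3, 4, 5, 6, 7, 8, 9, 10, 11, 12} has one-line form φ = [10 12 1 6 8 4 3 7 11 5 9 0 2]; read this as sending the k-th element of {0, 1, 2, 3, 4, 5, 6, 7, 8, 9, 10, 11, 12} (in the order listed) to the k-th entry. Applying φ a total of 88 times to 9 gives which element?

Tracing 9 → 5 → … returns to 9 after 7 steps, so 9 lies in a 7-cycle (0, 10, 9, 5, 4, 8, 11).
Powers repeat with period 7 on this cycle, and 88 mod 7 = 4, so φ^88(9) = φ^4(9).
Stepping 4 places around the cycle: 9 → 5 → 4 → 8 → 11.

11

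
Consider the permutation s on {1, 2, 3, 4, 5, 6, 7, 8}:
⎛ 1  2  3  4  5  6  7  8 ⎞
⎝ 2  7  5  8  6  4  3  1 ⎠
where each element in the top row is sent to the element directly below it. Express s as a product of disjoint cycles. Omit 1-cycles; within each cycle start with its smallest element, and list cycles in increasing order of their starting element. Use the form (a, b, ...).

From 1: 1 → 2 → 7 → 3 → 5 → 6 → 4 → 8 → 1, closing the cycle (1, 2, 7, 3, 5, 6, 4, 8).
Repeating from the next unused element and collecting all non-trivial cycles gives (1, 2, 7, 3, 5, 6, 4, 8).

(1, 2, 7, 3, 5, 6, 4, 8)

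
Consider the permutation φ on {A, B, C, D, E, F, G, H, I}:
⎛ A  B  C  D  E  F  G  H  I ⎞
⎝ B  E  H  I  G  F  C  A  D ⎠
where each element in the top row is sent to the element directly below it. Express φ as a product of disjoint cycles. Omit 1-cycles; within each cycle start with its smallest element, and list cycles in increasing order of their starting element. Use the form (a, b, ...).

Iterating φ from A gives A → B → E → G → C → H → A; that is the 6-cycle (A, B, E, G, C, H).
Repeating from the next unused element and collecting all non-trivial cycles gives (A, B, E, G, C, H)(D, I).

(A, B, E, G, C, H)(D, I)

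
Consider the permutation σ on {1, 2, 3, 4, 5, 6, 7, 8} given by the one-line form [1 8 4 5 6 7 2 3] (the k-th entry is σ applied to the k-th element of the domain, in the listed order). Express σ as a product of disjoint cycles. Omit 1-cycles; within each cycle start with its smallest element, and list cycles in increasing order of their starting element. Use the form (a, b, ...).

Start at 2 and follow images: 2 → 8 → 3 → 4 → 5 → 6 → 7 → 2, giving the cycle (2, 8, 3, 4, 5, 6, 7).
Repeating from the next unused element and collecting all non-trivial cycles gives (2, 8, 3, 4, 5, 6, 7).

(2, 8, 3, 4, 5, 6, 7)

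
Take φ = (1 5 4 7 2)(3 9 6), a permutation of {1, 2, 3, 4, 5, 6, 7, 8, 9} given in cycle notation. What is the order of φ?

The disjoint cycles have lengths 5, 3, 1.
Since disjoint cycles commute, ord(φ) = lcm(5, 3) = 15.

15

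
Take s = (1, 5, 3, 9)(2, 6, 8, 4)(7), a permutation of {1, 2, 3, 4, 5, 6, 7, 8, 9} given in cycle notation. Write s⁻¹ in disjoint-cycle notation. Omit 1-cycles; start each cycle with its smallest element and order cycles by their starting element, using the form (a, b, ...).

(1, 9, 3, 5)(2, 4, 8, 6)

If s sends a → b within a cycle, s⁻¹ sends b → a; equivalently, reverse each cycle.
Reversing each cycle of s and rotating so the smallest element leads gives (1, 9, 3, 5)(2, 4, 8, 6).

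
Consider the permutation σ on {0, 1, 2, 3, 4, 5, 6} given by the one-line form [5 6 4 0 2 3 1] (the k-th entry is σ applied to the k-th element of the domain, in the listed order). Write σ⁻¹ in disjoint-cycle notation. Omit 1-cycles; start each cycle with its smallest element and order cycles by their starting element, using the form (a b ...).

First write σ in disjoint cycles: (0 5 3)(1 6)(2 4).
The inverse reverses every cycle; in canonical form, σ⁻¹ = (0 3 5)(1 6)(2 4).

(0 3 5)(1 6)(2 4)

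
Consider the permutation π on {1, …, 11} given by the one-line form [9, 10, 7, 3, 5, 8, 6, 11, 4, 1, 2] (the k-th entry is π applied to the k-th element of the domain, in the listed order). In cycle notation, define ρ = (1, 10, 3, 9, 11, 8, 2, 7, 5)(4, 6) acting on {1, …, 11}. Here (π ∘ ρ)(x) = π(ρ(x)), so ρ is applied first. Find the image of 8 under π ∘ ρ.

10

First apply ρ: ρ(8) = 2, then π(2) = 10. Thus (π ∘ ρ)(8) = 10.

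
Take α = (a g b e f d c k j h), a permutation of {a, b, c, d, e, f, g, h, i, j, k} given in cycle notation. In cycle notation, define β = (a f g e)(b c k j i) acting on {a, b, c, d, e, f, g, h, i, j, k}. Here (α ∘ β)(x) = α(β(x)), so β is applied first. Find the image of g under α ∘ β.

First apply β: β(g) = e, then α(e) = f. Thus (α ∘ β)(g) = f.

f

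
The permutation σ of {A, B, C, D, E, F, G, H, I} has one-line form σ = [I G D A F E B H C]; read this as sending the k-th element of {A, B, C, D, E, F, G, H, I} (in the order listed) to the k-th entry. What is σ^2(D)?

I

Tracing D → A → … returns to D after 4 steps, so D lies in a 4-cycle (A I C D).
Advancing 2 steps from D: D → A → I.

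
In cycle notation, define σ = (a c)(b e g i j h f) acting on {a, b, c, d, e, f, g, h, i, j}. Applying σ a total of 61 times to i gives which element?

e

i lies in the 7-cycle (b e g i j h f).
Powers repeat with period 7 on this cycle, and 61 mod 7 = 5, so σ^61(i) = σ^5(i).
Stepping 5 places around the cycle: i → j → h → f → b → e.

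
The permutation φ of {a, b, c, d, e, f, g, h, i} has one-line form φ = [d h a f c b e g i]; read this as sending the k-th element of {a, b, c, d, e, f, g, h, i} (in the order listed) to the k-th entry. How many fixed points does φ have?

The fixed points (elements with φ(x) = x) are {i}, so there is 1.

1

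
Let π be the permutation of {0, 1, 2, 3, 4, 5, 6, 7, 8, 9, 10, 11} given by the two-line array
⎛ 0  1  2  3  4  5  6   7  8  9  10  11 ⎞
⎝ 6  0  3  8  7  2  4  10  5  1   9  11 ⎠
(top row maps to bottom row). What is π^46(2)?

Tracing 2 → 3 → … returns to 2 after 4 steps, so 2 lies in a 4-cycle (2 3 8 5).
Since the cycle has length 4, π^46 acts on it the same as π^2 (46 mod 4 = 2).
Advancing 2 steps from 2: 2 → 3 → 8.

8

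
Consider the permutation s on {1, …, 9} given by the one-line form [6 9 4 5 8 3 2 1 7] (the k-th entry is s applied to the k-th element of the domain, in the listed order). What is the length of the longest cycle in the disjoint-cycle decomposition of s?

Decomposing into disjoint cycles gives (1, 6, 3, 4, 5, 8)(2, 9, 7); the longest has length 6.

6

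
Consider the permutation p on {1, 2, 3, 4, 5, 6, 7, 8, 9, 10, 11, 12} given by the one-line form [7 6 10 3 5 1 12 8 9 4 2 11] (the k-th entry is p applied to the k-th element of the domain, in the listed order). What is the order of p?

6

Decomposing into disjoint cycles gives cycle lengths 6, 3, 1, 1, 1.
The order is lcm(6, 3) = 6.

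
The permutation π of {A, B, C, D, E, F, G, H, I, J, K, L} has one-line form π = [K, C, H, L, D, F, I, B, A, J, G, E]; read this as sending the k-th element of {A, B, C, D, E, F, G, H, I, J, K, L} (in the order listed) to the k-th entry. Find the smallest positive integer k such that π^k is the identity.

12

Decomposing into disjoint cycles gives cycle lengths 4, 3, 3, 1, 1.
The order is lcm(4, 3, 3) = 12.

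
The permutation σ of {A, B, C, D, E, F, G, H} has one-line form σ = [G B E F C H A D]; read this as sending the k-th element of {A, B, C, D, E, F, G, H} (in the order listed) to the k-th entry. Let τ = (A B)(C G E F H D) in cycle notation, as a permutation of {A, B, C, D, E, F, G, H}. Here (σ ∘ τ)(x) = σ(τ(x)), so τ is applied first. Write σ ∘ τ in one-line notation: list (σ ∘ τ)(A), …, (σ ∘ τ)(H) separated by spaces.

For each element, apply τ then σ: A → B → B; B → A → G; C → G → A; D → C → E; E → F → H; F → H → D; G → E → C; H → D → F.
Collecting the images, σ ∘ τ = [B G A E H D C F].

B G A E H D C F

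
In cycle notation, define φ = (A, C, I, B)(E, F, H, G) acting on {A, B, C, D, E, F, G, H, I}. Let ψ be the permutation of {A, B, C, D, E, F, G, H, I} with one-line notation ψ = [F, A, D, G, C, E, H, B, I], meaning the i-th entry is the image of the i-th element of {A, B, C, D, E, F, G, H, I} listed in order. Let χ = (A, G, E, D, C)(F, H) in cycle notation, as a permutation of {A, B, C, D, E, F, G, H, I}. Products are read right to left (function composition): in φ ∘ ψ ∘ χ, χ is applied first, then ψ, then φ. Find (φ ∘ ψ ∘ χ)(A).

G

Apply the permutations in order: χ(A) = G, then ψ(G) = H, then φ(H) = G. So (φ ∘ ψ ∘ χ)(A) = G.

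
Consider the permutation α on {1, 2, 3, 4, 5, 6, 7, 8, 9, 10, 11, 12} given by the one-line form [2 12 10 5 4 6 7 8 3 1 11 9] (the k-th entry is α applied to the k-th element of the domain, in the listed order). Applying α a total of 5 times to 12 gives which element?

Tracing 12 → 9 → … returns to 12 after 6 steps, so 12 lies in a 6-cycle (1 2 12 9 3 10).
Advancing 5 steps from 12: 12 → 9 → 3 → 10 → 1 → 2.

2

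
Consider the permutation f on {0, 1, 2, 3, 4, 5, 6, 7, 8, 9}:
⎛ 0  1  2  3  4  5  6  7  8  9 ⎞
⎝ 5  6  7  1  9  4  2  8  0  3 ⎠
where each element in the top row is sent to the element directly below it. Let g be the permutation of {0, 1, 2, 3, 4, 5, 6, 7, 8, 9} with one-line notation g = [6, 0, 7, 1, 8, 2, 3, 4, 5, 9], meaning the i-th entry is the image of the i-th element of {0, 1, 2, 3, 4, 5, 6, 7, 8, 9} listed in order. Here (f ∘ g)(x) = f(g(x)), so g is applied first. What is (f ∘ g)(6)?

First apply g: g(6) = 3, then f(3) = 1. Thus (f ∘ g)(6) = 1.

1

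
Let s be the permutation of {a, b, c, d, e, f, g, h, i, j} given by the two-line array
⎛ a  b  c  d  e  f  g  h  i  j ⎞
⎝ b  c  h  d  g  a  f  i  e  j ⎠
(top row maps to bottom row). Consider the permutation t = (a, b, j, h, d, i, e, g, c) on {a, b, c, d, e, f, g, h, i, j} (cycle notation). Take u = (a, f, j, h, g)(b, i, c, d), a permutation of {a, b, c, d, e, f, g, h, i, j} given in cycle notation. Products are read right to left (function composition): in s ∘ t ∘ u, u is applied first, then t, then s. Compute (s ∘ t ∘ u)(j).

d

Chase j: u(j) = h; t(h) = d; s(d) = d. Hence (s ∘ t ∘ u)(j) = d.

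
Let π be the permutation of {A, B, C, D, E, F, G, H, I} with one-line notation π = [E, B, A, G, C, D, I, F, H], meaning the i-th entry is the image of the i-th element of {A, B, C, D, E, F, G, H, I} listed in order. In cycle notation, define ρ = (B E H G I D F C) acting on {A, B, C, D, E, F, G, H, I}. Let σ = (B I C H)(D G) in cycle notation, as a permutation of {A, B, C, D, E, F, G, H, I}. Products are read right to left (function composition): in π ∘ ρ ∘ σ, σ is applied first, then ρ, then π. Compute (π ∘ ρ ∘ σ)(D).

H

Chase D: σ(D) = G; ρ(G) = I; π(I) = H. Hence (π ∘ ρ ∘ σ)(D) = H.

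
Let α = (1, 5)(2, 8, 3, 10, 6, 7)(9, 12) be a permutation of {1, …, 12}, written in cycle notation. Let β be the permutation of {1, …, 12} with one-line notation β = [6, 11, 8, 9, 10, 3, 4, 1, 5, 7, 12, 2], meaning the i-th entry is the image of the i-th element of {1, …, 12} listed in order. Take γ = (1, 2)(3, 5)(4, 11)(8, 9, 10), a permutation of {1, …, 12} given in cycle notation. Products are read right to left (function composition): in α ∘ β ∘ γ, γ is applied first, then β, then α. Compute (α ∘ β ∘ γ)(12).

Apply the permutations in order: γ(12) = 12, then β(12) = 2, then α(2) = 8. So (α ∘ β ∘ γ)(12) = 8.

8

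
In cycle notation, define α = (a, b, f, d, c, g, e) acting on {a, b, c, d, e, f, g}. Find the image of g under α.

Within (a, b, f, d, c, g, e), g ↦ e.

e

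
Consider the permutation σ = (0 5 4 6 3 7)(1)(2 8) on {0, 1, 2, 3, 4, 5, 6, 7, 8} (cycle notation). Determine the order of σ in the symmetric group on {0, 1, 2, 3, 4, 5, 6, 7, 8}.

The disjoint cycles have lengths 6, 2, 1.
The order of σ is the least common multiple of its cycle lengths: lcm(6, 2) = 6.

6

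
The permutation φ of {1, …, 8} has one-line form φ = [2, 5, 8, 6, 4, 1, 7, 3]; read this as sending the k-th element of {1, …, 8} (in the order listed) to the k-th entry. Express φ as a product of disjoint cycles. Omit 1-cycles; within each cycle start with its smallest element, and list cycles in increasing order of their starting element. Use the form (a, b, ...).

Start at 1 and follow images: 1 → 2 → 5 → 4 → 6 → 1, giving the cycle (1, 2, 5, 4, 6).
Repeating from the next unused element and collecting all non-trivial cycles gives (1, 2, 5, 4, 6)(3, 8).

(1, 2, 5, 4, 6)(3, 8)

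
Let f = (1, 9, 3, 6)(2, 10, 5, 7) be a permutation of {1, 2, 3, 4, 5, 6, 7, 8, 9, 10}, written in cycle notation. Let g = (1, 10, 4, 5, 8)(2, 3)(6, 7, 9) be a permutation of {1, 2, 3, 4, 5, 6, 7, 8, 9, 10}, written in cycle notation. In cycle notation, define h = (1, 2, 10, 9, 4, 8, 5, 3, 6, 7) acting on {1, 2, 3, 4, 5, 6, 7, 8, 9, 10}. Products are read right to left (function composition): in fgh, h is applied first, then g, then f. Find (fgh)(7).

(fgh)(7) = f(g(h(7))). h(7) = 1, then g(1) = 10, then f(10) = 5, so the result is 5.

5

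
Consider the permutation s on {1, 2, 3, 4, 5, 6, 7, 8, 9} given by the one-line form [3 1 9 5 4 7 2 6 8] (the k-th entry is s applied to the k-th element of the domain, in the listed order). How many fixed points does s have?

0

No element satisfies s(x) = x, so there are 0 fixed points.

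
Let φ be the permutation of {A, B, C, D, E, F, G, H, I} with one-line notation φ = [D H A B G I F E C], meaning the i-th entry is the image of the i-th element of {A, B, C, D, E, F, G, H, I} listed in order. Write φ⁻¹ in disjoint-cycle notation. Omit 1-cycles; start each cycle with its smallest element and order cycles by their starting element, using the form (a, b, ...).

The cycle decomposition of φ is (A, D, B, H, E, G, F, I, C).
The inverse reverses every cycle; in canonical form, φ⁻¹ = (A, C, I, F, G, E, H, B, D).

(A, C, I, F, G, E, H, B, D)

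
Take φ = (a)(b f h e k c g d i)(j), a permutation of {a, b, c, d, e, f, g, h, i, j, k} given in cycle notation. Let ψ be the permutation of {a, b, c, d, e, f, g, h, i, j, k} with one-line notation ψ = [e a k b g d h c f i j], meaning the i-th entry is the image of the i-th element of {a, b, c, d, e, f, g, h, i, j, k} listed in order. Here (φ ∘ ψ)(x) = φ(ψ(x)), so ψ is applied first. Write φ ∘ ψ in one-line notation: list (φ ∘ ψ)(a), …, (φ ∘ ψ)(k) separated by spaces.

For each element, apply ψ then φ: a → e → k; b → a → a; c → k → c; d → b → f; e → g → d; f → d → i; g → h → e; h → c → g; i → f → h; j → i → b; k → j → j.
Collecting the images, φ ∘ ψ = [k a c f d i e g h b j].

k a c f d i e g h b j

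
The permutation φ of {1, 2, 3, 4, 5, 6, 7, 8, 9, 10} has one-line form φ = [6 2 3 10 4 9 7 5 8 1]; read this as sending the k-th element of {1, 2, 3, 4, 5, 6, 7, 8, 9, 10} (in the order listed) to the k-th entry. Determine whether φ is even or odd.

even

In disjoint-cycle form the cycle lengths are 7, 1, 1, 1.
A cycle is odd iff its length is even; φ has 0 even-length cycles, so sgn(φ) = (−1)^0 and φ is even.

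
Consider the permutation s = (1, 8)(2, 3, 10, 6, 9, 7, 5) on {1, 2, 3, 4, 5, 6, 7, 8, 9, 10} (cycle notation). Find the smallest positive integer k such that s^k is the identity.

14

The disjoint cycles have lengths 7, 2, 1.
Since disjoint cycles commute, ord(s) = lcm(7, 2) = 14.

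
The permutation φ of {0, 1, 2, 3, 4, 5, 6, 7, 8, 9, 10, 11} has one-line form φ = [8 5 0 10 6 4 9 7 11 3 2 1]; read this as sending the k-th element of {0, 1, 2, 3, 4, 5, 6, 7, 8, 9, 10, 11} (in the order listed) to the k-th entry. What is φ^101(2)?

Tracing 2 → 0 → … returns to 2 after 11 steps, so 2 lies in an 11-cycle (0, 8, 11, 1, 5, 4, 6, 9, 3, 10, 2).
Since the cycle has length 11, φ^101 acts on it the same as φ^2 (101 mod 11 = 2).
Advancing 2 steps from 2: 2 → 0 → 8.

8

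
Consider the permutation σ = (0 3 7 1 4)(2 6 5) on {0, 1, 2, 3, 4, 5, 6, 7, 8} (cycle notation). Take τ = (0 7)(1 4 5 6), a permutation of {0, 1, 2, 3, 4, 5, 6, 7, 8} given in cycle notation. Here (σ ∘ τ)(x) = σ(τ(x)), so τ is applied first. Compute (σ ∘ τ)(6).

4

First apply τ: τ(6) = 1, then σ(1) = 4. Thus (σ ∘ τ)(6) = 4.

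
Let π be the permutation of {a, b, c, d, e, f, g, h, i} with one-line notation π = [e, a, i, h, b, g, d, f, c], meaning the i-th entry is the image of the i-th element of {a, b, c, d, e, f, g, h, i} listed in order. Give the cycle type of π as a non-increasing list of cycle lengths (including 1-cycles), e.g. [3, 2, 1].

The disjoint cycles are (a e b)(c i)(d h f g), with lengths 4, 3, 2 in non-increasing order.

[4, 3, 2]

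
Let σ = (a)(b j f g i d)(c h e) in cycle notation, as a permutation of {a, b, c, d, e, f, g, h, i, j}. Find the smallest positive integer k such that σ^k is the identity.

6

The disjoint cycles have lengths 6, 3, 1.
The order of σ is the least common multiple of its cycle lengths: lcm(6, 3) = 6.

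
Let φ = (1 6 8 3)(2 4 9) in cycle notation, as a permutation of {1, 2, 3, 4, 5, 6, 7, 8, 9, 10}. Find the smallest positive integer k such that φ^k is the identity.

The disjoint cycles have lengths 4, 3, 1, 1, 1.
Since disjoint cycles commute, ord(φ) = lcm(4, 3) = 12.

12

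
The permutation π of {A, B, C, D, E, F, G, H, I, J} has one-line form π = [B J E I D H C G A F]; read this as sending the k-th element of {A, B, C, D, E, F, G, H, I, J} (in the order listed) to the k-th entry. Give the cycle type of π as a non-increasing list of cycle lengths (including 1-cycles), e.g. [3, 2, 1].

[10]

The disjoint cycles are (A B J F H G C E D I), with lengths 10 in non-increasing order.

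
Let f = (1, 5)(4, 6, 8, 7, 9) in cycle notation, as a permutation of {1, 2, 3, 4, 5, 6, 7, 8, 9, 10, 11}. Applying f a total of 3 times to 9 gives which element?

8

9 lies in the 5-cycle (4, 6, 8, 7, 9).
Advancing 3 steps from 9: 9 → 4 → 6 → 8.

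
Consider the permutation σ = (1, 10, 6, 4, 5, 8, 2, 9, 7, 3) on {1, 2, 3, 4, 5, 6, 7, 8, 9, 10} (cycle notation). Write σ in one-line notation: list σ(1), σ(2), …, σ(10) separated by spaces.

Each element maps to the next entry in its cycle (wrapping to the front): 1→10, 2→9, 3→1, 4→5, 5→8, 6→4, 7→3, 8→2, 9→7, 10→6.
Listing these in domain order gives 10 9 1 5 8 4 3 2 7 6.

10 9 1 5 8 4 3 2 7 6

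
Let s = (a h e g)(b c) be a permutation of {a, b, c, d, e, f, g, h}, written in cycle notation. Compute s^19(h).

h lies in the 4-cycle (a h e g).
On a 4-cycle, s^4 is the identity, so s^19 = s^3 there (19 ≡ 3 mod 4).
Stepping 3 places around the cycle: h → e → g → a.

a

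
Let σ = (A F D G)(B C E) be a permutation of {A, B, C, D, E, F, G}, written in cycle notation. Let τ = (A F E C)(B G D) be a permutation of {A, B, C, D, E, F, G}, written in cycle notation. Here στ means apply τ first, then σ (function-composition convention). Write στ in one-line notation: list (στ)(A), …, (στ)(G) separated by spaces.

D A F C E B G

For each element, apply τ then σ: A → F → D; B → G → A; C → A → F; D → B → C; E → C → E; F → E → B; G → D → G.
Collecting the images, στ = [D A F C E B G].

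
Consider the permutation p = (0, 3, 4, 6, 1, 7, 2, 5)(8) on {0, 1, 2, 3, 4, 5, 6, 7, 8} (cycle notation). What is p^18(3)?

6

3 lies in the 8-cycle (0, 3, 4, 6, 1, 7, 2, 5).
Since the cycle has length 8, p^18 acts on it the same as p^2 (18 mod 8 = 2).
Stepping 2 places around the cycle: 3 → 4 → 6.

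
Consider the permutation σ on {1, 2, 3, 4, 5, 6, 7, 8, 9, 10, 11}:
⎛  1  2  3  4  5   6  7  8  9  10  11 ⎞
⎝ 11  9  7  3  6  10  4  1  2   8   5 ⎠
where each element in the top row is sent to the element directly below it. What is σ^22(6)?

Tracing 6 → 10 → … returns to 6 after 6 steps, so 6 lies in a 6-cycle (1, 11, 5, 6, 10, 8).
On a 6-cycle, σ^6 is the identity, so σ^22 = σ^4 there (22 ≡ 4 mod 6).
Advancing 4 steps from 6: 6 → 10 → 8 → 1 → 11.

11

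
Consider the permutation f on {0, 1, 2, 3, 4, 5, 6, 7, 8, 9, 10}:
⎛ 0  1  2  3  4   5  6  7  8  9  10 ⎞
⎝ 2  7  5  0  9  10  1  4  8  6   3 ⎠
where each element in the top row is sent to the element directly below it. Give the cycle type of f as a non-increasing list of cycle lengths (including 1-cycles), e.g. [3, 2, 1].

The disjoint cycles are (0, 2, 5, 10, 3)(1, 7, 4, 9, 6)(8), with lengths 5, 5, 1 in non-increasing order.

[5, 5, 1]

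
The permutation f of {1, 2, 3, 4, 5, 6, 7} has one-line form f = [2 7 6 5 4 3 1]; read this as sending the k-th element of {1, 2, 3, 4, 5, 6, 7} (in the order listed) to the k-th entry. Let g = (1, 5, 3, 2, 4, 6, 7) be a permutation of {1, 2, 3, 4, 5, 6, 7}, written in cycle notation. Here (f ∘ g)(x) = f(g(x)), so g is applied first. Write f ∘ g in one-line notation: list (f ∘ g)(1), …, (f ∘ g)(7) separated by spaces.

(f ∘ g)(x) = f(g(x)). Computing each image: f(g(1)) = f(5) = 4, f(g(2)) = f(4) = 5, f(g(3)) = f(2) = 7, f(g(4)) = f(6) = 3, f(g(5)) = f(3) = 6, f(g(6)) = f(7) = 1, f(g(7)) = f(1) = 2.
Hence f ∘ g = [4 5 7 3 6 1 2].

4 5 7 3 6 1 2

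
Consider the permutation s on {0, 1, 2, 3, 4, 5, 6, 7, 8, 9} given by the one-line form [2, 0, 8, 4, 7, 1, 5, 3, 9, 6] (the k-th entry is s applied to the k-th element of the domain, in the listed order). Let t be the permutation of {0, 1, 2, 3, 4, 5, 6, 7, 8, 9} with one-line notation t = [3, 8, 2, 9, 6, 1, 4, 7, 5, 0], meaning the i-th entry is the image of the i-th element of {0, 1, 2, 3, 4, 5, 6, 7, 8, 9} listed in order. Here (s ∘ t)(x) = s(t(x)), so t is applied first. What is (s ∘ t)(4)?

(s ∘ t)(4) = s(t(4)). t(4) = 6, then s(6) = 5. So (s ∘ t)(4) = 5.

5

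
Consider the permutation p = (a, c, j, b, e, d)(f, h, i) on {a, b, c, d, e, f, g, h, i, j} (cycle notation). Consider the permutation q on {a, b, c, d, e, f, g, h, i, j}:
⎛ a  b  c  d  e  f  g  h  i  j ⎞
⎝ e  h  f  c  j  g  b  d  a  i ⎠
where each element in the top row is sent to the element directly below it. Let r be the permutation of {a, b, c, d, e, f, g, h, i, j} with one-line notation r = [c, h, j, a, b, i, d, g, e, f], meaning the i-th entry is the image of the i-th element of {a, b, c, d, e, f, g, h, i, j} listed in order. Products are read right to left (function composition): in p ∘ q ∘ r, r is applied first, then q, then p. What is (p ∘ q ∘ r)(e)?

Chase e: r(e) = b; q(b) = h; p(h) = i. Hence (p ∘ q ∘ r)(e) = i.

i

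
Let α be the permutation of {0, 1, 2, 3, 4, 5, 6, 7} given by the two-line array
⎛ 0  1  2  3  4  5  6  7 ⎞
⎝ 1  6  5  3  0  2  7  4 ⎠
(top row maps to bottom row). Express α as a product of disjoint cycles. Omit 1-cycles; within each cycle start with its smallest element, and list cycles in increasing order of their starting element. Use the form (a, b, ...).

(0, 1, 6, 7, 4)(2, 5)

Iterating α from 0 gives 0 → 1 → 6 → 7 → 4 → 0; that is the 5-cycle (0, 1, 6, 7, 4).
Repeating from the next unused element and collecting all non-trivial cycles gives (0, 1, 6, 7, 4)(2, 5).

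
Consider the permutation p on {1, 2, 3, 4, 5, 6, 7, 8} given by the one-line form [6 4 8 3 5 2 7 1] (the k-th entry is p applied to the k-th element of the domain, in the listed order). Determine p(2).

4

2 is element number 2 of the domain, and entry number 2 of the one-line form is 4, so p(2) = 4.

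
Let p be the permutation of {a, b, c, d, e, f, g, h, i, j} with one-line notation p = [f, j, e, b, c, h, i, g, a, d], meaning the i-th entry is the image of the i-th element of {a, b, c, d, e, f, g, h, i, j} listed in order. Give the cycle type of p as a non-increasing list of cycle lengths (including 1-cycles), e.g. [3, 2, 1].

The disjoint cycles are (a f h g i)(b j d)(c e), with lengths 5, 3, 2 in non-increasing order.

[5, 3, 2]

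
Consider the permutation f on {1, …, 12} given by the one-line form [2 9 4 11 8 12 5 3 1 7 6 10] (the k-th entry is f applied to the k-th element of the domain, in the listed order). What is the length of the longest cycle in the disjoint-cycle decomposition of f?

Decomposing into disjoint cycles gives (1, 2, 9)(3, 4, 11, 6, 12, 10, 7, 5, 8); the longest has length 9.

9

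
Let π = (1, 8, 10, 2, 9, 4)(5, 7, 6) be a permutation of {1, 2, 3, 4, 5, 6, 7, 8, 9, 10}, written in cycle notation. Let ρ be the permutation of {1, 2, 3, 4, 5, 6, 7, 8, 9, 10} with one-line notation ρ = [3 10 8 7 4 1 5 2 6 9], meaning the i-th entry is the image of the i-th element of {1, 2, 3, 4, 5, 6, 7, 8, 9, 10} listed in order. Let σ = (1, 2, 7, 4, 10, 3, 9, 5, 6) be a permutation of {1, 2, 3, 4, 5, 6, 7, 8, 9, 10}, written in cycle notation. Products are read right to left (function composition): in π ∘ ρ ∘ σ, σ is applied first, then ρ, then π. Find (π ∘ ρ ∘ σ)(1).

2

(π ∘ ρ ∘ σ)(1) = π(ρ(σ(1))). σ(1) = 2, then ρ(2) = 10, then π(10) = 2, so the result is 2.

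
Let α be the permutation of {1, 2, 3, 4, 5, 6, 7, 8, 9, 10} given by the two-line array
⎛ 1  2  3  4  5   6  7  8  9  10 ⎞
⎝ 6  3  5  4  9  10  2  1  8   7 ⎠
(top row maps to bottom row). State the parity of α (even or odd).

even

In disjoint-cycle form the cycle lengths are 9, 1.
A cycle is odd iff its length is even; α has 0 even-length cycles, so sgn(α) = (−1)^0 and α is even.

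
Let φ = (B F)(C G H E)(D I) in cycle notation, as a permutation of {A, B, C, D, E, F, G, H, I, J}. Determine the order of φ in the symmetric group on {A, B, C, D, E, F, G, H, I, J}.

4

The disjoint cycles have lengths 4, 2, 2, 1, 1.
Since disjoint cycles commute, ord(φ) = lcm(4, 2, 2) = 4.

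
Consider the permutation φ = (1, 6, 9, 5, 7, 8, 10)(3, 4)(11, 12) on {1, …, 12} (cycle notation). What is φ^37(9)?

9 lies in the 7-cycle (1, 6, 9, 5, 7, 8, 10).
Powers repeat with period 7 on this cycle, and 37 mod 7 = 2, so φ^37(9) = φ^2(9).
Stepping 2 places around the cycle: 9 → 5 → 7.

7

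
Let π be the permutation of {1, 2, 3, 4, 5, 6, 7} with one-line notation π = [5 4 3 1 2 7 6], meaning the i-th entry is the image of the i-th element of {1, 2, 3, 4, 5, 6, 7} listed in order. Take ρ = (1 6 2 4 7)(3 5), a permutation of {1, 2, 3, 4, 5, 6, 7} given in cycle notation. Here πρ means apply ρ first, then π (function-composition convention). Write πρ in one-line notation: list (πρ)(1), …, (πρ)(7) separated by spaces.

For each element, apply ρ then π: 1 → 6 → 7; 2 → 4 → 1; 3 → 5 → 2; 4 → 7 → 6; 5 → 3 → 3; 6 → 2 → 4; 7 → 1 → 5.
Collecting the images, πρ = [7 1 2 6 3 4 5].

7 1 2 6 3 4 5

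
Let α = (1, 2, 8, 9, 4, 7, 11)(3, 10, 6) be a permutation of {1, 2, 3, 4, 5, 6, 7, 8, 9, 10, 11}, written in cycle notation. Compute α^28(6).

6 lies in the 3-cycle (3, 10, 6).
Since the cycle has length 3, α^28 acts on it the same as α^1 (28 mod 3 = 1).
Advancing 1 step from 6: 6 → 3.

3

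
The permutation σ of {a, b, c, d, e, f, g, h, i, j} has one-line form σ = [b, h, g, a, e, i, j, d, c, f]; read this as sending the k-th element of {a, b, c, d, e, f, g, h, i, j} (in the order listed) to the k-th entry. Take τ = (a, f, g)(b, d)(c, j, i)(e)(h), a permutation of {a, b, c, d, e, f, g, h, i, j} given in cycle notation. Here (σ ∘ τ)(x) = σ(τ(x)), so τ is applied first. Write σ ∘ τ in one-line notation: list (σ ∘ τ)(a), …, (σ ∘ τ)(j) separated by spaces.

Chase each element through τ then σ: a → f → i; b → d → a; c → j → f; d → b → h; e → e → e; f → g → j; g → a → b; h → h → d; i → c → g; j → i → c.
Collecting the images, σ ∘ τ = [i a f h e j b d g c].

i a f h e j b d g c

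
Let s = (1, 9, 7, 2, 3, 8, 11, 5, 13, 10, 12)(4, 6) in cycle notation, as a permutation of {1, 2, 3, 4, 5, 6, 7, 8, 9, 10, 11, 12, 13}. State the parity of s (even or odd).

The cycle lengths are 11, 2.
A cycle of length ℓ contributes ℓ−1 transpositions, so s is a product of 10 + 1 = 11 transpositions — odd.

odd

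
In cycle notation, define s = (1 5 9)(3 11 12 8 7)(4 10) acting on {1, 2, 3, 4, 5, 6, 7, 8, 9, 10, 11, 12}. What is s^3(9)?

9

9 lies in the 3-cycle (1 5 9).
Powers repeat with period 3 on this cycle, and 3 mod 3 = 0, so s^3(9) = s^0(9).
So s^3(9) = 9.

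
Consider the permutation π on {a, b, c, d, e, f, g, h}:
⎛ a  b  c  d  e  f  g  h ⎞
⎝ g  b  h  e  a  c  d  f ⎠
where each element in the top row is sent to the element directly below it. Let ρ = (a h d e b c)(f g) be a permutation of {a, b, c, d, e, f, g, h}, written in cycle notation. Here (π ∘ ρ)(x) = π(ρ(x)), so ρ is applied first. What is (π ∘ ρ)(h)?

ρ(h) = d, then π(d) = e; composing gives (π ∘ ρ)(h) = e.

e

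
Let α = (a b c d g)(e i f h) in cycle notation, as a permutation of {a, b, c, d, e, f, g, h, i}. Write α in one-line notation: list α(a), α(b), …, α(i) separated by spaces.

b c d g i h a e f

Reading each image from the cycles: a→b, b→c, c→d, d→g, e→i, f→h, g→a, h→e, i→f.
Listing these in domain order gives b c d g i h a e f.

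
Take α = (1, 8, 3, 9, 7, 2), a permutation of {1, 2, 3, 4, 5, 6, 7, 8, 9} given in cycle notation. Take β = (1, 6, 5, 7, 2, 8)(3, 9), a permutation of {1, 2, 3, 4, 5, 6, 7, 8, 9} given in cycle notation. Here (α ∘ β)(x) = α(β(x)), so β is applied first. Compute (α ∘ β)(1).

(α ∘ β)(1) = α(β(1)). β(1) = 6, then α(6) = 6. So (α ∘ β)(1) = 6.

6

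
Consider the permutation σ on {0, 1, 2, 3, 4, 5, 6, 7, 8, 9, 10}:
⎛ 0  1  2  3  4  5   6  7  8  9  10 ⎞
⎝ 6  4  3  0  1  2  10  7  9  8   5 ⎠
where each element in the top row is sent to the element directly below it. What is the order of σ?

6

Writing σ as disjoint cycles, the cycle lengths are 6, 2, 2, 1.
The order is lcm(6, 2, 2) = 6.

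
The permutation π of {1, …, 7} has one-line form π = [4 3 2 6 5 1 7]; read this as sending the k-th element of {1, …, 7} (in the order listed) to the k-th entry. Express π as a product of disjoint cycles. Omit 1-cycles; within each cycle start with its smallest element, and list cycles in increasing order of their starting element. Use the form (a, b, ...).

(1, 4, 6)(2, 3)

From 1: 1 → 4 → 6 → 1, closing the cycle (1, 4, 6).
Continuing from each remaining unvisited element yields (1, 4, 6)(2, 3).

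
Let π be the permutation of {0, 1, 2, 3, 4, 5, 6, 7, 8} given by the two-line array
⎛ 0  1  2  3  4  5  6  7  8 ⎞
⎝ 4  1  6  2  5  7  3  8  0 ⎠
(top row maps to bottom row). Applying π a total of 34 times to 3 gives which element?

Tracing 3 → 2 → … returns to 3 after 3 steps, so 3 lies in a 3-cycle (2, 6, 3).
Since the cycle has length 3, π^34 acts on it the same as π^1 (34 mod 3 = 1).
Advancing 1 step from 3: 3 → 2.

2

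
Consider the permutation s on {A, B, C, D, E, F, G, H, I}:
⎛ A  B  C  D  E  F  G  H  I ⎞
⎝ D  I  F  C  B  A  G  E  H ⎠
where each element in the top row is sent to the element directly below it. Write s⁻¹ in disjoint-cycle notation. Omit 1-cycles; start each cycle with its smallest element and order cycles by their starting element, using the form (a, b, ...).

(A, F, C, D)(B, E, H, I)

First write s in disjoint cycles: (A, D, C, F)(B, I, H, E).
Reversing each cycle (and rotating so the smallest element leads) gives s⁻¹ = (A, F, C, D)(B, E, H, I).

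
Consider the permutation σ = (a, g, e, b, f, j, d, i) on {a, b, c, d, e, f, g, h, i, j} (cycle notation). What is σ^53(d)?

b

d lies in the 8-cycle (a, g, e, b, f, j, d, i).
Since the cycle has length 8, σ^53 acts on it the same as σ^5 (53 mod 8 = 5).
Stepping 5 places around the cycle: d → i → a → g → e → b.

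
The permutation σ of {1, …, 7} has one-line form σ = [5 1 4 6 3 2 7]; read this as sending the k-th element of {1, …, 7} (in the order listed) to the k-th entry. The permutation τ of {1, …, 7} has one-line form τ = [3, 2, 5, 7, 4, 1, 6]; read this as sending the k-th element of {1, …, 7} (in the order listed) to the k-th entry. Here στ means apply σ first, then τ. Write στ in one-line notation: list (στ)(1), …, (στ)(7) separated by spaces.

Chase each element through σ then τ: 1 → 5 → 4; 2 → 1 → 3; 3 → 4 → 7; 4 → 6 → 1; 5 → 3 → 5; 6 → 2 → 2; 7 → 7 → 6.
So στ in one-line form is 4 3 7 1 5 2 6.

4 3 7 1 5 2 6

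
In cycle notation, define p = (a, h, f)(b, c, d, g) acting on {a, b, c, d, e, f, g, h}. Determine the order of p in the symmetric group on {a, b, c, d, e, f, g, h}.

The cycle type of p is (4, 3, 1).
The order of p is the least common multiple of its cycle lengths: lcm(4, 3) = 12.

12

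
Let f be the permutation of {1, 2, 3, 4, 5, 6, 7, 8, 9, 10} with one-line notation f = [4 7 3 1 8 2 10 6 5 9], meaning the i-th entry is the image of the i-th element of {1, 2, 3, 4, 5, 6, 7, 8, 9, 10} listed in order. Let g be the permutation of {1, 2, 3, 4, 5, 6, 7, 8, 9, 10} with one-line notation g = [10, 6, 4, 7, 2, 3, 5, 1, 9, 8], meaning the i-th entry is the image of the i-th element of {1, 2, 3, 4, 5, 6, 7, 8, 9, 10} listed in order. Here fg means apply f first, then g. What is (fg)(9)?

(fg)(9) = g(f(9)). f(9) = 5, then g(5) = 2. So (fg)(9) = 2.

2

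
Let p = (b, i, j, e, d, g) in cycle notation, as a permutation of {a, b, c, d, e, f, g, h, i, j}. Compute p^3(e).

b

e lies in the 6-cycle (b, i, j, e, d, g).
Stepping 3 places around the cycle: e → d → g → b.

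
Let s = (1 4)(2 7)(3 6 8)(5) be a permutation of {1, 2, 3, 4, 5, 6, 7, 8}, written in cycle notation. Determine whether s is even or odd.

The cycle lengths are 3, 2, 2, 1.
A cycle of length ℓ contributes ℓ−1 transpositions, so s is a product of 2 + 1 + 1 = 4 transpositions — even.

even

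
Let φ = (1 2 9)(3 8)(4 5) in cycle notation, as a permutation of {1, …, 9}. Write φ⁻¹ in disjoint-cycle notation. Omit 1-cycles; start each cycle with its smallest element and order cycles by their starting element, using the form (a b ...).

(1 9 2)(3 8)(4 5)

Inverting a permutation written in cycle notation just reverses the order within every cycle.
Reversing each cycle of φ and rotating so the smallest element leads gives (1 9 2)(3 8)(4 5).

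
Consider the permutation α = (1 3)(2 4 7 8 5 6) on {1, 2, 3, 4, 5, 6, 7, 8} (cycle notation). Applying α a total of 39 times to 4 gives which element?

4 lies in the 6-cycle (2 4 7 8 5 6).
Since the cycle has length 6, α^39 acts on it the same as α^3 (39 mod 6 = 3).
Advancing 3 steps from 4: 4 → 7 → 8 → 5.

5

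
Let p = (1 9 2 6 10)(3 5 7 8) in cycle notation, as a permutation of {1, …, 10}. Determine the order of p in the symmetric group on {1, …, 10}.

The cycle type of p is (5, 4, 1).
The order of p is the least common multiple of its cycle lengths: lcm(5, 4) = 20.

20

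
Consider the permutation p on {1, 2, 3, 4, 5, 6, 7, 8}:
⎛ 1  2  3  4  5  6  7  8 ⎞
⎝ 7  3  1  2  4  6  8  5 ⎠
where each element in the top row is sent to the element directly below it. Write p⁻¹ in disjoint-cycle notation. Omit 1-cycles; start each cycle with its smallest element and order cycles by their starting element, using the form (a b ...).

(1 3 2 4 5 8 7)

The cycle decomposition of p is (1 7 8 5 4 2 3).
The inverse reverses every cycle; in canonical form, p⁻¹ = (1 3 2 4 5 8 7).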